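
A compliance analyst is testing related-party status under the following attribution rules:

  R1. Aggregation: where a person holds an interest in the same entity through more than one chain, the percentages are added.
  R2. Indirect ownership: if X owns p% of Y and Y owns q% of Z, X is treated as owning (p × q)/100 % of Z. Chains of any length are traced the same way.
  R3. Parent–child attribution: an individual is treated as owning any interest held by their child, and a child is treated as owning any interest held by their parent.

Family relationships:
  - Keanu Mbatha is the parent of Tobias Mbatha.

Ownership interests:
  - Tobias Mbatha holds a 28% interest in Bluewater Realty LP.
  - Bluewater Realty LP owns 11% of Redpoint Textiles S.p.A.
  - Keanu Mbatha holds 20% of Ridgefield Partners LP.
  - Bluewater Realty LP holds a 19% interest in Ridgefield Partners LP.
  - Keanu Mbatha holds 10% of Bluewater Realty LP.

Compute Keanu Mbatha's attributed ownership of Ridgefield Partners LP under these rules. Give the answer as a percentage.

By parent–child attribution (R3), Keanu Mbatha is treated as also owning Tobias Mbatha's interest in Bluewater Realty LP, giving 10% + 28% = 38%.
Chain via Bluewater Realty LP (R2): 38% × 19% = 7.22% of Ridgefield Partners LP.
Direct interest in Ridgefield Partners LP: 20%.
Aggregating (R1): 7.22% + 20% = 27.22%.

27.22%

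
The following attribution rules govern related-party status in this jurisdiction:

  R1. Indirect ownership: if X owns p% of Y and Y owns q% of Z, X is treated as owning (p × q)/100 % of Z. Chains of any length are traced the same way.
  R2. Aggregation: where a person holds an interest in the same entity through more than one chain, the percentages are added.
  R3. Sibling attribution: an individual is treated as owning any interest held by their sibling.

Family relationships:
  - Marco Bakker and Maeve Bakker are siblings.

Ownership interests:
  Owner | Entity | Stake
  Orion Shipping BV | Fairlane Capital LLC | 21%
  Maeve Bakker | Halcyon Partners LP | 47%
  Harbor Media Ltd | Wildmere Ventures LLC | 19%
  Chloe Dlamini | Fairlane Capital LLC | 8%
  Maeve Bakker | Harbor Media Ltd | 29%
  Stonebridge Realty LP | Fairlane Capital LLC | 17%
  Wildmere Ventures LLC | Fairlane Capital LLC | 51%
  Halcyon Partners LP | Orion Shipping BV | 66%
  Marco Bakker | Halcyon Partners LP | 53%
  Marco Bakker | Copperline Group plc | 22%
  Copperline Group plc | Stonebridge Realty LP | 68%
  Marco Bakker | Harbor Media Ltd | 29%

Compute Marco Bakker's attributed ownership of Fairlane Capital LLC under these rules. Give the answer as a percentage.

By sibling attribution (R3), Marco Bakker is treated as also owning Maeve Bakker's interest in Harbor Media Ltd, giving 29% + 29% = 58%.
By sibling attribution (R3), Marco Bakker is treated as also owning Maeve Bakker's interest in Halcyon Partners LP, giving 53% + 47% = 100%.
Chain via Harbor Media Ltd → Wildmere Ventures LLC (R1): 58% × 19% × 51% = 5.6202% of Fairlane Capital LLC.
Chain via Copperline Group plc → Stonebridge Realty LP (R1): 22% × 68% × 17% = 2.5432% of Fairlane Capital LLC.
Chain via Halcyon Partners LP → Orion Shipping BV (R1): 100% × 66% × 21% = 13.86% of Fairlane Capital LLC.
Aggregating (R2): 5.6202% + 2.5432% + 13.86% = 22.0234%.

22.0234%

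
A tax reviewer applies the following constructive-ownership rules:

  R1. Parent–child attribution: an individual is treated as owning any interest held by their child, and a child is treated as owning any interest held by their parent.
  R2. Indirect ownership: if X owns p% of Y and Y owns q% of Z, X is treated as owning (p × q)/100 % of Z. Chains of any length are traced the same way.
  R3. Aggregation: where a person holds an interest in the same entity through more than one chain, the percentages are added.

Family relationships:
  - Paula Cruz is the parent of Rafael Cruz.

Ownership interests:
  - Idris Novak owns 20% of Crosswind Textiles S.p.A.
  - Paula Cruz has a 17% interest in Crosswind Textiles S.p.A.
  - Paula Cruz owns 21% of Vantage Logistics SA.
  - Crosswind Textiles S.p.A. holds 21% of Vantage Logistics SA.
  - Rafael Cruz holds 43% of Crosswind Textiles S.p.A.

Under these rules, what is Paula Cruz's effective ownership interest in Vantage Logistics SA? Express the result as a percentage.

By parent–child attribution (R1), Paula Cruz is treated as also owning Rafael Cruz's interest in Crosswind Textiles S.p.A, giving 17% + 43% = 60%.
Chain via Crosswind Textiles S.p.A. (R2): 60% × 21% = 12.6% of Vantage Logistics SA.
Direct interest in Vantage Logistics SA: 21%.
Aggregating (R3): 12.6% + 21% = 33.6%.

33.6%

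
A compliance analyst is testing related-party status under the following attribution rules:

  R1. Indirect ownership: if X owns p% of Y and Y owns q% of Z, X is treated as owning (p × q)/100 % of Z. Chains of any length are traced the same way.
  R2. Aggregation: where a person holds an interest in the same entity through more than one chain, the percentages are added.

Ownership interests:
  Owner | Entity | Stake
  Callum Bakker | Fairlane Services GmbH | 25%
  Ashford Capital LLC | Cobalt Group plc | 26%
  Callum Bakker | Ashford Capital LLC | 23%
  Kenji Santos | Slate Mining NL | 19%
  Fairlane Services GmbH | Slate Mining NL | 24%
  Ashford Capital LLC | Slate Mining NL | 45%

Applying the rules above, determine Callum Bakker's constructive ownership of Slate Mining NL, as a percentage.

16.35%

Chain via Ashford Capital LLC (R1): 23% × 45% = 10.35% of Slate Mining NL.
Chain via Fairlane Services GmbH (R1): 25% × 24% = 6% of Slate Mining NL.
Aggregating (R2): 10.35% + 6% = 16.35%.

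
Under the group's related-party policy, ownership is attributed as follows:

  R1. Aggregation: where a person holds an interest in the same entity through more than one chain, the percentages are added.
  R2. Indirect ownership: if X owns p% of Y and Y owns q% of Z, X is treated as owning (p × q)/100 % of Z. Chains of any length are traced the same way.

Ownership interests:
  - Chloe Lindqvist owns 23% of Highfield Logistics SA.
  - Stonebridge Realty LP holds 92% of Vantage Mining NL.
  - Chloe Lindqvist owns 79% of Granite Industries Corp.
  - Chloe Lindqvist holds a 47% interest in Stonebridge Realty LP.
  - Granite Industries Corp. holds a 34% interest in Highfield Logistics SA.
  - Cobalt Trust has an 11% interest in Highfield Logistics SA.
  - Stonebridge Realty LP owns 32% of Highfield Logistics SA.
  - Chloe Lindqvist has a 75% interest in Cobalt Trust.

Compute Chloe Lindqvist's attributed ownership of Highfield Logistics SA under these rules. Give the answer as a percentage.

Chain via Granite Industries Corp. (R2): 79% × 34% = 26.86% of Highfield Logistics SA.
Chain via Stonebridge Realty LP (R2): 47% × 32% = 15.04% of Highfield Logistics SA.
Chain via Cobalt Trust (R2): 75% × 11% = 8.25% of Highfield Logistics SA.
Direct interest in Highfield Logistics SA: 23%.
Aggregating (R1): 26.86% + 15.04% + 8.25% + 23% = 73.15%.

73.15%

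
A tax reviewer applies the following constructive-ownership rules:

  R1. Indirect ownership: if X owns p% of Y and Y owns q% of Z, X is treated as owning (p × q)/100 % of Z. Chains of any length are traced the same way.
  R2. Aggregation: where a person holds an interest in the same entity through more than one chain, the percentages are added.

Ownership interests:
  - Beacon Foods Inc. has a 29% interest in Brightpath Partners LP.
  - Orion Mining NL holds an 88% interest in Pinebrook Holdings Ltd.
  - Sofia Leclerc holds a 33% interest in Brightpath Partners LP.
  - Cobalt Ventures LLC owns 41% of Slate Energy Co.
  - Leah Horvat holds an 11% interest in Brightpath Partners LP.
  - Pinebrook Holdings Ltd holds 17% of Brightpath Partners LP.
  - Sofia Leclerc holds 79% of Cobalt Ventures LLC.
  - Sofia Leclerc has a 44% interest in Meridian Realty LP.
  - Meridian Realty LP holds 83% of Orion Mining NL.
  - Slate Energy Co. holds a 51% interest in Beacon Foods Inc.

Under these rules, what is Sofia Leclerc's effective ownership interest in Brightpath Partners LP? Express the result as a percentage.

Chain via Meridian Realty LP → Orion Mining NL → Pinebrook Holdings Ltd (R1): 44% × 83% × 88% × 17% = 5.463392% of Brightpath Partners LP.
Chain via Cobalt Ventures LLC → Slate Energy Co. → Beacon Foods Inc. (R1): 79% × 41% × 51% × 29% = 4.790481% of Brightpath Partners LP.
Direct interest in Brightpath Partners LP: 33%.
Aggregating (R2): 5.463392% + 4.790481% + 33% = 43.253873%.

43.253873%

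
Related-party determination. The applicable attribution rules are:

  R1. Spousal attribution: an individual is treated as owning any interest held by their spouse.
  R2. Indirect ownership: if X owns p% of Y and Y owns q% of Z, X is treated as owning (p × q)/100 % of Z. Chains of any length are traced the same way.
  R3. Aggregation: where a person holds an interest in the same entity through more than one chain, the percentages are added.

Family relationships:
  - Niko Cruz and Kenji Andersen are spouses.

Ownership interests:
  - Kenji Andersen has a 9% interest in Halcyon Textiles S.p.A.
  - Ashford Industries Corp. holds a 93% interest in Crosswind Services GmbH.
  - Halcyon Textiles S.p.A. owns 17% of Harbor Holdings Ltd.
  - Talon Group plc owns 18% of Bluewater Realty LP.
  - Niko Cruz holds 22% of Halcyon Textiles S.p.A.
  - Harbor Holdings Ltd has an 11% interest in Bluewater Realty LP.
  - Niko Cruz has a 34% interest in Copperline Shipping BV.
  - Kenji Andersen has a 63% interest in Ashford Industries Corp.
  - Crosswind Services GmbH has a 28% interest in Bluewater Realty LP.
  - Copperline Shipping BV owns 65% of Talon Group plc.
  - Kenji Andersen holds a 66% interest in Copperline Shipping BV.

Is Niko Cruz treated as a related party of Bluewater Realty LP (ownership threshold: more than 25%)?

By spousal attribution (R1), Niko Cruz is treated as also owning Kenji Andersen's interest in Copperline Shipping BV, giving 34% + 66% = 100%.
By spousal attribution (R1), Niko Cruz is treated as also owning Kenji Andersen's interest in Halcyon Textiles S.p.A, giving 22% + 9% = 31%.
By spousal attribution (R1), Niko Cruz is treated as owning Kenji Andersen's 63% interest in Ashford Industries Corp.
Chain via Copperline Shipping BV → Talon Group plc (R2): 100% × 65% × 18% = 11.7% of Bluewater Realty LP.
Chain via Halcyon Textiles S.p.A. → Harbor Holdings Ltd (R2): 31% × 17% × 11% = 0.5797% of Bluewater Realty LP.
Chain via Ashford Industries Corp. → Crosswind Services GmbH (R2): 63% × 93% × 28% = 16.4052% of Bluewater Realty LP.
Aggregating (R3): 11.7% + 0.5797% + 16.4052% = 28.6849%.
28.6849% exceeds the 25% threshold, so Niko is a related party to Bluewater Realty LP.

Yes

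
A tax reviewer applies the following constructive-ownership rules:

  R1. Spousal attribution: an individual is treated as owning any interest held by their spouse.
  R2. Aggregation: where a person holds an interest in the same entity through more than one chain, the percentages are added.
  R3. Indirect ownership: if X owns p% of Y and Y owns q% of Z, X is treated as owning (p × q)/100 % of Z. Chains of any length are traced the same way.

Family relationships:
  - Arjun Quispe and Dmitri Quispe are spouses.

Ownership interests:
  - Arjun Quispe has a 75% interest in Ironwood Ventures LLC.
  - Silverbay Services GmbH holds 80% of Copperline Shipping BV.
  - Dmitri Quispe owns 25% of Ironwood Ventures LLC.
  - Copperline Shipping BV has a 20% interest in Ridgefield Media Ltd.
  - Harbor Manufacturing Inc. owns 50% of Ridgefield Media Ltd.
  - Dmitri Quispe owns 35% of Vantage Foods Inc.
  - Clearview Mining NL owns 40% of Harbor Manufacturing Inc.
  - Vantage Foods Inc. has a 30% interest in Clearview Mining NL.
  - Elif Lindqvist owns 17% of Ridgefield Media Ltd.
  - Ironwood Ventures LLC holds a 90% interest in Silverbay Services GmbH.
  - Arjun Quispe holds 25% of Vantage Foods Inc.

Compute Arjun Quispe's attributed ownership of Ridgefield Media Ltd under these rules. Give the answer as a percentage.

By spousal attribution (R1), Arjun Quispe is treated as also owning Dmitri Quispe's interest in Vantage Foods Inc, giving 25% + 35% = 60%.
By spousal attribution (R1), Arjun Quispe is treated as also owning Dmitri Quispe's interest in Ironwood Ventures LLC, giving 75% + 25% = 100%.
Chain via Vantage Foods Inc. → Clearview Mining NL → Harbor Manufacturing Inc. (R3): 60% × 30% × 40% × 50% = 3.6% of Ridgefield Media Ltd.
Chain via Ironwood Ventures LLC → Silverbay Services GmbH → Copperline Shipping BV (R3): 100% × 90% × 80% × 20% = 14.4% of Ridgefield Media Ltd.
Aggregating (R2): 3.6% + 14.4% = 18%.

18%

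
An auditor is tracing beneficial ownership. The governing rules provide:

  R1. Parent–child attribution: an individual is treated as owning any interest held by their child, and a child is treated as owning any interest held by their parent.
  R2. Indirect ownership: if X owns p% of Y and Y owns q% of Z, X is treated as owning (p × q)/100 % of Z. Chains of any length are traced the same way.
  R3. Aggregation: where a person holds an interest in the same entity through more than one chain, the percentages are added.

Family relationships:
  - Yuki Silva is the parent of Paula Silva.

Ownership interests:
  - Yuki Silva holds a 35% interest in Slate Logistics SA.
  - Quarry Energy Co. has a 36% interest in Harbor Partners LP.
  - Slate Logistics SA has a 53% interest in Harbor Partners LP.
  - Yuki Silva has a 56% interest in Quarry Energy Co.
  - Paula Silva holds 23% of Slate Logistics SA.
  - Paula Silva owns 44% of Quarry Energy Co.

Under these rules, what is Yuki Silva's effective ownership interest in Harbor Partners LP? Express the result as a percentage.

66.74%

By parent–child attribution (R1), Yuki Silva is treated as also owning Paula Silva's interest in Slate Logistics SA, giving 35% + 23% = 58%.
By parent–child attribution (R1), Yuki Silva is treated as also owning Paula Silva's interest in Quarry Energy Co, giving 56% + 44% = 100%.
Chain via Slate Logistics SA (R2): 58% × 53% = 30.74% of Harbor Partners LP.
Chain via Quarry Energy Co. (R2): 100% × 36% = 36% of Harbor Partners LP.
Aggregating (R3): 30.74% + 36% = 66.74%.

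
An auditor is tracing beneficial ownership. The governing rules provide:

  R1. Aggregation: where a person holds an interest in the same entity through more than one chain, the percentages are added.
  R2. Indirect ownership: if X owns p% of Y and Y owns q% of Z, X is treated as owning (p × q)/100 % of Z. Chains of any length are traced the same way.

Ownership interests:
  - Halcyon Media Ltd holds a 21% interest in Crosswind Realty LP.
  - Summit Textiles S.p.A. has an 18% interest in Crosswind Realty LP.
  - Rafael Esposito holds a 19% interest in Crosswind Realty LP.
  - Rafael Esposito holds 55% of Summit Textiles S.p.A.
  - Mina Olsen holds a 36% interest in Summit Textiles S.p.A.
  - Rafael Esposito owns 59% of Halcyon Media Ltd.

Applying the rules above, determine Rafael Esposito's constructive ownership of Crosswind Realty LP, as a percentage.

41.29%

Chain via Summit Textiles S.p.A. (R2): 55% × 18% = 9.9% of Crosswind Realty LP.
Chain via Halcyon Media Ltd (R2): 59% × 21% = 12.39% of Crosswind Realty LP.
Direct interest in Crosswind Realty LP: 19%.
Aggregating (R1): 9.9% + 12.39% + 19% = 41.29%.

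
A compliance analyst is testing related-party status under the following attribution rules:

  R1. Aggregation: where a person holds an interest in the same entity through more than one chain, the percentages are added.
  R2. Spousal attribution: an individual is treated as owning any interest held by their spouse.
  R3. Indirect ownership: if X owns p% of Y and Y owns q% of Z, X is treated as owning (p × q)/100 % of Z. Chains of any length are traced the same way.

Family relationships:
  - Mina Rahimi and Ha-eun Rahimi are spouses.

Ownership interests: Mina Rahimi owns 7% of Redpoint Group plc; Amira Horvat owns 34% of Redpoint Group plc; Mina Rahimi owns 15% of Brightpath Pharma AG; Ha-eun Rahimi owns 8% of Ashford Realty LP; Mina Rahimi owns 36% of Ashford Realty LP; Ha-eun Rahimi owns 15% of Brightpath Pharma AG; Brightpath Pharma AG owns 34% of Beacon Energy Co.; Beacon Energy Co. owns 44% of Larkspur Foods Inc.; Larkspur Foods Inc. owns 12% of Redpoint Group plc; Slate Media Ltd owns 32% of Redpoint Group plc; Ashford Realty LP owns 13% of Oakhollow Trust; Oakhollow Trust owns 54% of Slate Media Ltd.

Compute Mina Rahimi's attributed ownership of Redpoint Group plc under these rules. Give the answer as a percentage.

By spousal attribution (R2), Mina Rahimi is treated as also owning Ha-eun Rahimi's interest in Brightpath Pharma AG, giving 15% + 15% = 30%.
By spousal attribution (R2), Mina Rahimi is treated as also owning Ha-eun Rahimi's interest in Ashford Realty LP, giving 36% + 8% = 44%.
Chain via Brightpath Pharma AG → Beacon Energy Co. → Larkspur Foods Inc. (R3): 30% × 34% × 44% × 12% = 0.53856% of Redpoint Group plc.
Chain via Ashford Realty LP → Oakhollow Trust → Slate Media Ltd (R3): 44% × 13% × 54% × 32% = 0.988416% of Redpoint Group plc.
Direct interest in Redpoint Group plc: 7%.
Aggregating (R1): 0.53856% + 0.988416% + 7% = 8.526976%.

8.526976%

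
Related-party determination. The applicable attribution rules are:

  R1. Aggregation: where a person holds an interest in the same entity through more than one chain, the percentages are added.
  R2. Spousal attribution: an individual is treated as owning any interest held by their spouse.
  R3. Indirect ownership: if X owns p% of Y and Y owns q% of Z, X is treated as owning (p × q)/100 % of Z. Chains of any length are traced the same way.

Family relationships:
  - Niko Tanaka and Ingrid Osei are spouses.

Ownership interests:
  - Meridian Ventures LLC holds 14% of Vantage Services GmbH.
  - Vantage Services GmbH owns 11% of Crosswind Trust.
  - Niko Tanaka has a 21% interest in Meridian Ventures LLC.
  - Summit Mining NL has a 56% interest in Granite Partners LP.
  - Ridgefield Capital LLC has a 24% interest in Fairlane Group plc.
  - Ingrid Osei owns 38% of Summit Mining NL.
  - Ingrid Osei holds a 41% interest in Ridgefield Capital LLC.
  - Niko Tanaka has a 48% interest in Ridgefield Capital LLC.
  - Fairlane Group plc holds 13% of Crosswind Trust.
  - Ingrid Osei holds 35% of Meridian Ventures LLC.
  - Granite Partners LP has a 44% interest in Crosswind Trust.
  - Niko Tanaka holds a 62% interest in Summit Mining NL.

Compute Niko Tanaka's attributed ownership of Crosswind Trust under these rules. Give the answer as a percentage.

By spousal attribution (R2), Niko Tanaka is treated as also owning Ingrid Osei's interest in Ridgefield Capital LLC, giving 48% + 41% = 89%.
By spousal attribution (R2), Niko Tanaka is treated as also owning Ingrid Osei's interest in Meridian Ventures LLC, giving 21% + 35% = 56%.
By spousal attribution (R2), Niko Tanaka is treated as also owning Ingrid Osei's interest in Summit Mining NL, giving 62% + 38% = 100%.
Chain via Ridgefield Capital LLC → Fairlane Group plc (R3): 89% × 24% × 13% = 2.7768% of Crosswind Trust.
Chain via Meridian Ventures LLC → Vantage Services GmbH (R3): 56% × 14% × 11% = 0.8624% of Crosswind Trust.
Chain via Summit Mining NL → Granite Partners LP (R3): 100% × 56% × 44% = 24.64% of Crosswind Trust.
Aggregating (R1): 2.7768% + 0.8624% + 24.64% = 28.2792%.

28.2792%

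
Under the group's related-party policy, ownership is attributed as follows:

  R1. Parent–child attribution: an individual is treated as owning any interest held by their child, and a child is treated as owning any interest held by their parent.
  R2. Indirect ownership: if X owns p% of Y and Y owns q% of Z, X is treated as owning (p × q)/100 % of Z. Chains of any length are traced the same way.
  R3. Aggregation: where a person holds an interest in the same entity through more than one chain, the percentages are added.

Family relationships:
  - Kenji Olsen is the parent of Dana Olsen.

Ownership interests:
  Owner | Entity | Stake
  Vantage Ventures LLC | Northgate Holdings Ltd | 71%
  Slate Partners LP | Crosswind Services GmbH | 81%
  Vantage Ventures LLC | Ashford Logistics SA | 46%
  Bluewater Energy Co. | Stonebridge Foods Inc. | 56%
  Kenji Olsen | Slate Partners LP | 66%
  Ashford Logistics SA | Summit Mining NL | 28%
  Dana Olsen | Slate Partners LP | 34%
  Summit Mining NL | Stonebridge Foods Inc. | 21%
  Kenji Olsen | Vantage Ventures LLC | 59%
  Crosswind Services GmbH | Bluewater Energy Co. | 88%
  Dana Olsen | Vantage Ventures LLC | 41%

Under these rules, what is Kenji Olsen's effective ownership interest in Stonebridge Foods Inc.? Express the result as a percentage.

42.6216%

By parent–child attribution (R1), Kenji Olsen is treated as also owning Dana Olsen's interest in Slate Partners LP, giving 66% + 34% = 100%.
By parent–child attribution (R1), Kenji Olsen is treated as also owning Dana Olsen's interest in Vantage Ventures LLC, giving 59% + 41% = 100%.
Chain via Slate Partners LP → Crosswind Services GmbH → Bluewater Energy Co. (R2): 100% × 81% × 88% × 56% = 39.9168% of Stonebridge Foods Inc.
Chain via Vantage Ventures LLC → Ashford Logistics SA → Summit Mining NL (R2): 100% × 46% × 28% × 21% = 2.7048% of Stonebridge Foods Inc.
Aggregating (R3): 39.9168% + 2.7048% = 42.6216%.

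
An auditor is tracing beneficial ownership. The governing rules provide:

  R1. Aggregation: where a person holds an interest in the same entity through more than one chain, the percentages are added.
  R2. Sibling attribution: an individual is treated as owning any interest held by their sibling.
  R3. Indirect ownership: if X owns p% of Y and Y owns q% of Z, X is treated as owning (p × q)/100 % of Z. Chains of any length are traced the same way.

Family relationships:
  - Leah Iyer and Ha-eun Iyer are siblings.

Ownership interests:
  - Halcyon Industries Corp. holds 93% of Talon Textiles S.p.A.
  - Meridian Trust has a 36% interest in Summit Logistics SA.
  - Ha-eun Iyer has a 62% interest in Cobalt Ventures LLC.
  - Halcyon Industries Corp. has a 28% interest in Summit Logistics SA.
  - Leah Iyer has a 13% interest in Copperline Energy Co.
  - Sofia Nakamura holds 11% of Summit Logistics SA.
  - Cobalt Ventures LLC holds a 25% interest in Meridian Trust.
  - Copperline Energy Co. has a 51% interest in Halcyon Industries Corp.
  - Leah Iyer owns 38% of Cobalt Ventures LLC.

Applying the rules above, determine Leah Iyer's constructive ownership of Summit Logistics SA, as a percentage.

10.8564%

By sibling attribution (R2), Leah Iyer is treated as also owning Ha-eun Iyer's interest in Cobalt Ventures LLC, giving 38% + 62% = 100%.
Chain via Cobalt Ventures LLC → Meridian Trust (R3): 100% × 25% × 36% = 9% of Summit Logistics SA.
Chain via Copperline Energy Co. → Halcyon Industries Corp. (R3): 13% × 51% × 28% = 1.8564% of Summit Logistics SA.
Aggregating (R1): 9% + 1.8564% = 10.8564%.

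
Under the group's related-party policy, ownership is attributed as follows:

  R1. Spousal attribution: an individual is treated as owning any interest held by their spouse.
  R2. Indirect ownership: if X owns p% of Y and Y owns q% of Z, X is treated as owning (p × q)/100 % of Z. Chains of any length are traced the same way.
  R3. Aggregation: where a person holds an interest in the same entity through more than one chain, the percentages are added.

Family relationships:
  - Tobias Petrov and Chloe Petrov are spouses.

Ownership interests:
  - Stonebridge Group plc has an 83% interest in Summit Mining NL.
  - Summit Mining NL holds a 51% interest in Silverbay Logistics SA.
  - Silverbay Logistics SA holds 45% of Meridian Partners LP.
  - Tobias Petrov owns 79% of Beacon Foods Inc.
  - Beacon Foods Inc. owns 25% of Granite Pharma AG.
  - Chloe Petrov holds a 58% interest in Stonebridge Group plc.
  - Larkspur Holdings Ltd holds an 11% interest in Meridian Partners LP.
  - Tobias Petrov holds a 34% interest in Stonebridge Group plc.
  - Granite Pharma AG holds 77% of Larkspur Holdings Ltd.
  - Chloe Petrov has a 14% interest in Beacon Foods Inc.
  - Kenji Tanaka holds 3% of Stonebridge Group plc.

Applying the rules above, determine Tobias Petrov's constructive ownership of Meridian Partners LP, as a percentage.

19.493895%

By spousal attribution (R1), Tobias Petrov is treated as also owning Chloe Petrov's interest in Stonebridge Group plc, giving 34% + 58% = 92%.
By spousal attribution (R1), Tobias Petrov is treated as also owning Chloe Petrov's interest in Beacon Foods Inc, giving 79% + 14% = 93%.
Chain via Stonebridge Group plc → Summit Mining NL → Silverbay Logistics SA (R2): 92% × 83% × 51% × 45% = 17.52462% of Meridian Partners LP.
Chain via Beacon Foods Inc. → Granite Pharma AG → Larkspur Holdings Ltd (R2): 93% × 25% × 77% × 11% = 1.969275% of Meridian Partners LP.
Aggregating (R3): 17.52462% + 1.969275% = 19.493895%.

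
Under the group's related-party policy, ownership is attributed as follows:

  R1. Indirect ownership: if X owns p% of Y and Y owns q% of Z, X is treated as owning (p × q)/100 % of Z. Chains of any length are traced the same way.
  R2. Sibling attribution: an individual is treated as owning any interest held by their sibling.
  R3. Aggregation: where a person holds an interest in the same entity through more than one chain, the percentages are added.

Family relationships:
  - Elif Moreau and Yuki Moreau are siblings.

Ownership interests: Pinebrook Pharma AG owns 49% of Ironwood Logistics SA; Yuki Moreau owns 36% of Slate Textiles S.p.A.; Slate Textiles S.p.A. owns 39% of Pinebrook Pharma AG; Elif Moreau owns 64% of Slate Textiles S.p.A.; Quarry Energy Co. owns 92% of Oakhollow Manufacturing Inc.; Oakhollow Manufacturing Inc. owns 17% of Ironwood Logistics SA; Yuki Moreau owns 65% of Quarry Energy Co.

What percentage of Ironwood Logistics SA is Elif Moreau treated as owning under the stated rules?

29.276%

By sibling attribution (R2), Elif Moreau is treated as also owning Yuki Moreau's interest in Slate Textiles S.p.A, giving 64% + 36% = 100%.
By sibling attribution (R2), Elif Moreau is treated as owning Yuki Moreau's 65% interest in Quarry Energy Co.
Chain via Slate Textiles S.p.A. → Pinebrook Pharma AG (R1): 100% × 39% × 49% = 19.11% of Ironwood Logistics SA.
Chain via Quarry Energy Co. → Oakhollow Manufacturing Inc. (R1): 65% × 92% × 17% = 10.166% of Ironwood Logistics SA.
Aggregating (R3): 19.11% + 10.166% = 29.276%.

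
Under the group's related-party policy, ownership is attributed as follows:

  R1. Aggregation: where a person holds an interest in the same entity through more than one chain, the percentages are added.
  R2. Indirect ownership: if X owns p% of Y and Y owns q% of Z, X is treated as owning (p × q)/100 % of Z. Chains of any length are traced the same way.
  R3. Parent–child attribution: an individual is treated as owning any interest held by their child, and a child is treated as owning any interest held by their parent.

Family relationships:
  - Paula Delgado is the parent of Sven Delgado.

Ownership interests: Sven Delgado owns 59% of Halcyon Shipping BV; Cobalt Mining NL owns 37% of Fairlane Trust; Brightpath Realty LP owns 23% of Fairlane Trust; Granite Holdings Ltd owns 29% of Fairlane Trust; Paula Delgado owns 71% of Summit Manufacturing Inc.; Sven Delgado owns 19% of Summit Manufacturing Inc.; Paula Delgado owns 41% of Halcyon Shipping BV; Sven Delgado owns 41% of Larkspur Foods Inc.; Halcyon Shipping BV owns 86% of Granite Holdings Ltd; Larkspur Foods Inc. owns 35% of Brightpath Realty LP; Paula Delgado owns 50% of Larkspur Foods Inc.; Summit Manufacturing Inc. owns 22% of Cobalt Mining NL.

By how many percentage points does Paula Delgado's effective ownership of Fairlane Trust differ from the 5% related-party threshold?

34.5915

By parent–child attribution (R3), Paula Delgado is treated as also owning Sven Delgado's interest in Halcyon Shipping BV, giving 41% + 59% = 100%.
By parent–child attribution (R3), Paula Delgado is treated as also owning Sven Delgado's interest in Summit Manufacturing Inc, giving 71% + 19% = 90%.
By parent–child attribution (R3), Paula Delgado is treated as also owning Sven Delgado's interest in Larkspur Foods Inc, giving 50% + 41% = 91%.
Chain via Halcyon Shipping BV → Granite Holdings Ltd (R2): 100% × 86% × 29% = 24.94% of Fairlane Trust.
Chain via Summit Manufacturing Inc. → Cobalt Mining NL (R2): 90% × 22% × 37% = 7.326% of Fairlane Trust.
Chain via Larkspur Foods Inc. → Brightpath Realty LP (R2): 91% × 35% × 23% = 7.3255% of Fairlane Trust.
Aggregating (R1): 24.94% + 7.326% + 7.3255% = 39.5915%.
39.5915% exceeds the 5% threshold by 34.5915 percentage points.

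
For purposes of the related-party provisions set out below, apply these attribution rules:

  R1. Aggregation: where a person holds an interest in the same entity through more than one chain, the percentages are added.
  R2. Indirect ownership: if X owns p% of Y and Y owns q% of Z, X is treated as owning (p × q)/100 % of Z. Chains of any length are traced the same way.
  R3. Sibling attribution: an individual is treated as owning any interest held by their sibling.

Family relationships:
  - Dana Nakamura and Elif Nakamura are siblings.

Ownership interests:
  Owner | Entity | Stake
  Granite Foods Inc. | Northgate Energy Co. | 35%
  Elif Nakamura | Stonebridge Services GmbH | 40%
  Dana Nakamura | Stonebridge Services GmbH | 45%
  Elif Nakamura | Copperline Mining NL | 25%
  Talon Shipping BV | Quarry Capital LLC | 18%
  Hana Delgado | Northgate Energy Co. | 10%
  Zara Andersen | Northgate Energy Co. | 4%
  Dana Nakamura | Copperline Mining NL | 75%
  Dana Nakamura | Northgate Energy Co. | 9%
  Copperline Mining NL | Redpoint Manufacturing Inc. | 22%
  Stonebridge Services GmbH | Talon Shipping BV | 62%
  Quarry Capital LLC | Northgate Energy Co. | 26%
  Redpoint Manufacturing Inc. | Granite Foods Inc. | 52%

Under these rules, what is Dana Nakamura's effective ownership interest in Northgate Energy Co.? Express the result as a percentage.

By sibling attribution (R3), Dana Nakamura is treated as also owning Elif Nakamura's interest in Stonebridge Services GmbH, giving 45% + 40% = 85%.
By sibling attribution (R3), Dana Nakamura is treated as also owning Elif Nakamura's interest in Copperline Mining NL, giving 75% + 25% = 100%.
Chain via Stonebridge Services GmbH → Talon Shipping BV → Quarry Capital LLC (R2): 85% × 62% × 18% × 26% = 2.46636% of Northgate Energy Co.
Chain via Copperline Mining NL → Redpoint Manufacturing Inc. → Granite Foods Inc. (R2): 100% × 22% × 52% × 35% = 4.004% of Northgate Energy Co.
Direct interest in Northgate Energy Co: 9%.
Aggregating (R1): 2.46636% + 4.004% + 9% = 15.47036%.

15.47036%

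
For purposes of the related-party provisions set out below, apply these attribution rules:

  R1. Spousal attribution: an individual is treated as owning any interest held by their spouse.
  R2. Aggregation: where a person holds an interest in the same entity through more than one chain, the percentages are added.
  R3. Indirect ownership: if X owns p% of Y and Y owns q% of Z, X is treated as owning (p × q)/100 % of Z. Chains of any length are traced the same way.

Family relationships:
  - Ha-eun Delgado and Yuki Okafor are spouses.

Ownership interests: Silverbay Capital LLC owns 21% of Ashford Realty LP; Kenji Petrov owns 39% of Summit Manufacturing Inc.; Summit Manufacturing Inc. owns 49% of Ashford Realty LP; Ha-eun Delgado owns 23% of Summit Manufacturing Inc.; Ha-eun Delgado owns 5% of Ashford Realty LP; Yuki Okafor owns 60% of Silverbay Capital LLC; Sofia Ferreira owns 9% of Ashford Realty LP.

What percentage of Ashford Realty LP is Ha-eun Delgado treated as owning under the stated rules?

By spousal attribution (R1), Ha-eun Delgado is treated as owning Yuki Okafor's 60% interest in Silverbay Capital LLC.
Chain via Summit Manufacturing Inc. (R3): 23% × 49% = 11.27% of Ashford Realty LP.
Direct interest in Ashford Realty LP: 5%.
Chain via Silverbay Capital LLC (R3): 60% × 21% = 12.6% of Ashford Realty LP.
Aggregating (R2): 11.27% + 5% + 12.6% = 28.87%.

28.87%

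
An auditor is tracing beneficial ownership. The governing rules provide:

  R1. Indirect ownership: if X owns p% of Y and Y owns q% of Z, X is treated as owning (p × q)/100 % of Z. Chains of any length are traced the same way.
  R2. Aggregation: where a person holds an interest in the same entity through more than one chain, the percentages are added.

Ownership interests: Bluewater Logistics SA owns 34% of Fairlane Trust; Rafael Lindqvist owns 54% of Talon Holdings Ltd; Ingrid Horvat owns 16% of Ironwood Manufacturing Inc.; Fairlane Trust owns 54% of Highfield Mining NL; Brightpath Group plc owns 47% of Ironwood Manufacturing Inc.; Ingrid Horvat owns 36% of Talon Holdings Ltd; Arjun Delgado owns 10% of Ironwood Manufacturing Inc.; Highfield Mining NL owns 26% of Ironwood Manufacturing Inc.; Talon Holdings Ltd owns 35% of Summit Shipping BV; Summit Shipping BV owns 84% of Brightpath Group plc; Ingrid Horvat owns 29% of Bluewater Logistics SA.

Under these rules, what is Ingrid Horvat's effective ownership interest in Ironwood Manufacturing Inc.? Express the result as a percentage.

22.358824%

Chain via Bluewater Logistics SA → Fairlane Trust → Highfield Mining NL (R1): 29% × 34% × 54% × 26% = 1.384344% of Ironwood Manufacturing Inc.
Chain via Talon Holdings Ltd → Summit Shipping BV → Brightpath Group plc (R1): 36% × 35% × 84% × 47% = 4.97448% of Ironwood Manufacturing Inc.
Direct interest in Ironwood Manufacturing Inc: 16%.
Aggregating (R2): 1.384344% + 4.97448% + 16% = 22.358824%.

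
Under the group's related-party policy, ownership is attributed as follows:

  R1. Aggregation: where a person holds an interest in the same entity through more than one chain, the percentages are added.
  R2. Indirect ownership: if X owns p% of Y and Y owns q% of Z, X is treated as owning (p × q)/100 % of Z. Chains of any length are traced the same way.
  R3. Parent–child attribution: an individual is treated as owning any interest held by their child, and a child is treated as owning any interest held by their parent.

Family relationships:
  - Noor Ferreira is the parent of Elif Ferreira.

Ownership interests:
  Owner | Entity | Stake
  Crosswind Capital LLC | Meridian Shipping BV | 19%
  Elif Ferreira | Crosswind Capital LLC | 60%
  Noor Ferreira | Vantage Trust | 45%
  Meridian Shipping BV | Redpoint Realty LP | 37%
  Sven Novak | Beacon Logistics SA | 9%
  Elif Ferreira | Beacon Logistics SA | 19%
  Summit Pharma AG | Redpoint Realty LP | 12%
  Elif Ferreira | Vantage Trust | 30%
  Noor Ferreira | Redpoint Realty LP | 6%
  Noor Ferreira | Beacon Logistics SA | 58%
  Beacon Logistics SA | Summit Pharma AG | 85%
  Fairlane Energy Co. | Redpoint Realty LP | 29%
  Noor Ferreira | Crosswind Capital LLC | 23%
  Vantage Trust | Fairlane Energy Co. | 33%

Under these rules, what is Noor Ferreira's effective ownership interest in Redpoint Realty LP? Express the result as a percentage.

By parent–child attribution (R3), Noor Ferreira is treated as also owning Elif Ferreira's interest in Crosswind Capital LLC, giving 23% + 60% = 83%.
By parent–child attribution (R3), Noor Ferreira is treated as also owning Elif Ferreira's interest in Vantage Trust, giving 45% + 30% = 75%.
By parent–child attribution (R3), Noor Ferreira is treated as also owning Elif Ferreira's interest in Beacon Logistics SA, giving 58% + 19% = 77%.
Chain via Crosswind Capital LLC → Meridian Shipping BV (R2): 83% × 19% × 37% = 5.8349% of Redpoint Realty LP.
Chain via Vantage Trust → Fairlane Energy Co. (R2): 75% × 33% × 29% = 7.1775% of Redpoint Realty LP.
Chain via Beacon Logistics SA → Summit Pharma AG (R2): 77% × 85% × 12% = 7.854% of Redpoint Realty LP.
Direct interest in Redpoint Realty LP: 6%.
Aggregating (R1): 5.8349% + 7.1775% + 7.854% + 6% = 26.8664%.

26.8664%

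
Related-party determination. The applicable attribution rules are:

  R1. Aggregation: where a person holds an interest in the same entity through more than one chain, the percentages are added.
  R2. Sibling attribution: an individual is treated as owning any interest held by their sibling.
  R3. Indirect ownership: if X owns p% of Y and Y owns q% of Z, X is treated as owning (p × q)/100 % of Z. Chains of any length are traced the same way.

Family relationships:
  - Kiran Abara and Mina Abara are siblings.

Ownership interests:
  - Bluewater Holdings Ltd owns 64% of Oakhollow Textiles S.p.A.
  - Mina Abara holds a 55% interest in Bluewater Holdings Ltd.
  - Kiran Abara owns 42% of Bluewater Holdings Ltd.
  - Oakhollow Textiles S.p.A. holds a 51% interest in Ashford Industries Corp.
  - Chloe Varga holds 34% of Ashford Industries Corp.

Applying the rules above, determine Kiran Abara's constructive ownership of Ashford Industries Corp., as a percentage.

By sibling attribution (R2), Kiran Abara is treated as also owning Mina Abara's interest in Bluewater Holdings Ltd, giving 42% + 55% = 97%.
Chain via Bluewater Holdings Ltd → Oakhollow Textiles S.p.A. (R3): 97% × 64% × 51% = 31.6608% of Ashford Industries Corp.

31.6608%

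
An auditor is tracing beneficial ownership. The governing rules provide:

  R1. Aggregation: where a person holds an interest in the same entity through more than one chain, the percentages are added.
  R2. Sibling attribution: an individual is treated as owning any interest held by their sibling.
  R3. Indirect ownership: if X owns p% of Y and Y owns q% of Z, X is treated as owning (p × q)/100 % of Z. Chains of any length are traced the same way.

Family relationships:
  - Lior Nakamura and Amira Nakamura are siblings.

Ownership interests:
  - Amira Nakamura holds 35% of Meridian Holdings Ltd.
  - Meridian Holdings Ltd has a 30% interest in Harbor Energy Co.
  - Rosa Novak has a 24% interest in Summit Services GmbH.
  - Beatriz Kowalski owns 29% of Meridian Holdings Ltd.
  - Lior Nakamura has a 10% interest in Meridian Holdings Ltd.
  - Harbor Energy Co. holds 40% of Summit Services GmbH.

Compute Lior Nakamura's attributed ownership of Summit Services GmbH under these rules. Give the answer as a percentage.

By sibling attribution (R2), Lior Nakamura is treated as also owning Amira Nakamura's interest in Meridian Holdings Ltd, giving 10% + 35% = 45%.
Chain via Meridian Holdings Ltd → Harbor Energy Co. (R3): 45% × 30% × 40% = 5.4% of Summit Services GmbH.

5.4%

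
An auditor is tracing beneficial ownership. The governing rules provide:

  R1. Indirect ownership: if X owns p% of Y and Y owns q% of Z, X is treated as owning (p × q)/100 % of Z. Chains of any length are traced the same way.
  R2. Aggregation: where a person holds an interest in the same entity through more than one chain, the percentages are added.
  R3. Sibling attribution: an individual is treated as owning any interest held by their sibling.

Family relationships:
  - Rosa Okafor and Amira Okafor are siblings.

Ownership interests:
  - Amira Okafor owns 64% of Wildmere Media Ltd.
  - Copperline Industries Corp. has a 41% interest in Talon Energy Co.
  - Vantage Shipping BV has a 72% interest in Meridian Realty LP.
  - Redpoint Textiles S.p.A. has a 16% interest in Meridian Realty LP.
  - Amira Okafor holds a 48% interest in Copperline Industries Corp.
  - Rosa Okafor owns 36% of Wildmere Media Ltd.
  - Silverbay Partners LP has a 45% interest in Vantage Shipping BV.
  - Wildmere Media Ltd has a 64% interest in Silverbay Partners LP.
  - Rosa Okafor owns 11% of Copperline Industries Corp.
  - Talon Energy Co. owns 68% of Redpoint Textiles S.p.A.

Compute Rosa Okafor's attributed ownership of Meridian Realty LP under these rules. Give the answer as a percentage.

By sibling attribution (R3), Rosa Okafor is treated as also owning Amira Okafor's interest in Copperline Industries Corp, giving 11% + 48% = 59%.
By sibling attribution (R3), Rosa Okafor is treated as also owning Amira Okafor's interest in Wildmere Media Ltd, giving 36% + 64% = 100%.
Chain via Copperline Industries Corp. → Talon Energy Co. → Redpoint Textiles S.p.A. (R1): 59% × 41% × 68% × 16% = 2.631872% of Meridian Realty LP.
Chain via Wildmere Media Ltd → Silverbay Partners LP → Vantage Shipping BV (R1): 100% × 64% × 45% × 72% = 20.736% of Meridian Realty LP.
Aggregating (R2): 2.631872% + 20.736% = 23.367872%.

23.367872%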